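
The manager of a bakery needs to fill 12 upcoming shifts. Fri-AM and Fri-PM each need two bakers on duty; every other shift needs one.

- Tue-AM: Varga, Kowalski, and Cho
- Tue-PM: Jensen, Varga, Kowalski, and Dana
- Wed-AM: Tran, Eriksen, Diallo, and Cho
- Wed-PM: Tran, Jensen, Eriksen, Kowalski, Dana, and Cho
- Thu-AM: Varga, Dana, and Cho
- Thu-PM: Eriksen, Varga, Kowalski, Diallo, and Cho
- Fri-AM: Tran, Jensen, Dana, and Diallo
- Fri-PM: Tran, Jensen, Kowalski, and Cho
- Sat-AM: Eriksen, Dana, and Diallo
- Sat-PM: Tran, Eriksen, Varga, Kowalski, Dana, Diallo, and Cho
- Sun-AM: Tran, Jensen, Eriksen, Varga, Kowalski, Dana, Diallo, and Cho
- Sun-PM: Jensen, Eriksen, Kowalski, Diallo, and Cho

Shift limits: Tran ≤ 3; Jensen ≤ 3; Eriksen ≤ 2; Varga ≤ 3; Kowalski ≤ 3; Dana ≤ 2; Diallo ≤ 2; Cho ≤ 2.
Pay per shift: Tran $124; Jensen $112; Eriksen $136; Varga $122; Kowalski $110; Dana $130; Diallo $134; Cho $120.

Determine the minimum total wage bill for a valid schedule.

Picking the cheapest available baker for each shift independently would cost $1598, but that ignores the shift limits.
An optimal schedule: Tue-AM→Kowalski, Tue-PM→Kowalski, Wed-AM→Cho, Wed-PM→Jensen, Thu-AM→Cho, Thu-PM→Varga, Fri-AM→Jensen+Tran, Fri-PM→Jensen+Tran, Sat-AM→Dana, Sat-PM→Varga, Sun-AM→Varga, Sun-PM→Kowalski.
Total: 110 + 110 + 120 + 112 + 120 + 122 + 112 + 124 + 112 + 124 + 130 + 122 + 122 + 110 = $1650.

$1650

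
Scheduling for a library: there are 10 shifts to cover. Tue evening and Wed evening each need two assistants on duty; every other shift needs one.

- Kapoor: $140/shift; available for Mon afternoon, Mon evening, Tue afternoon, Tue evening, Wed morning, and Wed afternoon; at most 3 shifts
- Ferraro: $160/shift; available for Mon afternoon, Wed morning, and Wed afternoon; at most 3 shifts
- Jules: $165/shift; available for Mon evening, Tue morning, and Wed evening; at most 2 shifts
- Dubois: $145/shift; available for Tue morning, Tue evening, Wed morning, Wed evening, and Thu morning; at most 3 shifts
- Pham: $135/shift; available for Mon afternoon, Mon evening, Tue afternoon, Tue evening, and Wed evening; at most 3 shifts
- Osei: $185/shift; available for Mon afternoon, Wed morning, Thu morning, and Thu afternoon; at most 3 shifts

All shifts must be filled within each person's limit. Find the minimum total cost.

$1765

Thu afternoon can only be covered by Osei, so that assignment is forced.
Picking the cheapest available assistant for each shift independently would cost $1715, but that ignores the shift limits.
An optimal schedule: Mon afternoon→Ferraro, Mon evening→Kapoor, Tue morning→Dubois, Tue afternoon→Pham, Tue evening→Pham+Kapoor, Wed morning→Ferraro, Wed afternoon→Kapoor, Wed evening→Pham+Dubois, Thu morning→Dubois, Thu afternoon→Osei.
Total: 160 + 140 + 145 + 135 + 135 + 140 + 160 + 140 + 135 + 145 + 145 + 185 = $1765.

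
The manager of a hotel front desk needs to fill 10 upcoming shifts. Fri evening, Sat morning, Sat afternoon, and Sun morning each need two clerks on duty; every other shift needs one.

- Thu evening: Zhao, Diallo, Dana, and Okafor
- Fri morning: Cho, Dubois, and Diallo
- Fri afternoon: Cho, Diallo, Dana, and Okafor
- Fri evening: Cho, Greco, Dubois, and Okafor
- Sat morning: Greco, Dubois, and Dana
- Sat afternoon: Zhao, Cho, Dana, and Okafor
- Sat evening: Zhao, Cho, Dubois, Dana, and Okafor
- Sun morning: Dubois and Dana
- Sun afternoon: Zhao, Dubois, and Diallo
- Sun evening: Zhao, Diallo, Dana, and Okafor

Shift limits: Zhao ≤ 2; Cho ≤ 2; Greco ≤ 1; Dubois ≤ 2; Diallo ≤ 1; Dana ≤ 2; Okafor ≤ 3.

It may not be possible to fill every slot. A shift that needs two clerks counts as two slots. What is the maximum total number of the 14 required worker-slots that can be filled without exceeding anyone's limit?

13

Total capacity across all clerks is 2+2+1+2+1+2+3 = 13, and 14 slots are needed, so at most 13 can be filled.
An assignment achieving 13: Thu evening→Zhao, Fri morning→Cho, Fri afternoon→Cho, Fri evening→Okafor, Sat morning→Greco+Dubois, Sat afternoon→Dana+Okafor, Sat evening→Okafor, Sun morning→Dubois+Dana, Sun afternoon→Zhao, Sun evening→Diallo.
Loads: Zhao 2/2, Cho 2/2, Greco 1/1, Dubois 2/2, Diallo 1/1, Dana 2/2, Okafor 3/3.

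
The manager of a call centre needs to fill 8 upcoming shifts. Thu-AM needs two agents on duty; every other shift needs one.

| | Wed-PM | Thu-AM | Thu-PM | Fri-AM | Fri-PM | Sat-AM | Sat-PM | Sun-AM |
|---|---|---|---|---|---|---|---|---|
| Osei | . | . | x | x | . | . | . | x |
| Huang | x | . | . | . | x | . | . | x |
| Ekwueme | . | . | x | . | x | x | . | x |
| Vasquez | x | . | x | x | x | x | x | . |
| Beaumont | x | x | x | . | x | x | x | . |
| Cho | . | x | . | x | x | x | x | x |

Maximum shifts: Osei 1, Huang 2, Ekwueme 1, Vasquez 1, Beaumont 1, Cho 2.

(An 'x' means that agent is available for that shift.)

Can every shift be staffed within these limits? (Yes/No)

Total capacity is 1+2+1+1+1+2 = 8 but 9 worker-slots are needed — infeasible.

No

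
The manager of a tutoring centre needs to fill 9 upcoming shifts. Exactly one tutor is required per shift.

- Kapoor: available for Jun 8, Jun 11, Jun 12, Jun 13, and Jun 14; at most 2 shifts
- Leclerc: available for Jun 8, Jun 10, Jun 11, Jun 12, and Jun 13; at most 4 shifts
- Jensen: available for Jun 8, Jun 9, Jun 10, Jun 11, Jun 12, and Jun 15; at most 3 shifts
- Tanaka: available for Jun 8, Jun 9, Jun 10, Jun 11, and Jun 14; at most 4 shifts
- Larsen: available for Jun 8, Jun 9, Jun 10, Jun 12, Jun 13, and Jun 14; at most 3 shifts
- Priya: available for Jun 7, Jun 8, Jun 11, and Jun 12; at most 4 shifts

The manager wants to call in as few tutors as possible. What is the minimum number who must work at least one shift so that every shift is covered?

3

9 slots to fill and no one can take more than 4, so at least ⌈9/4⌉ = 3 tutors are needed.
Kapoor, Jensen, and Priya alone can cover everything: Jun 7→Priya, Jun 8→Priya, Jun 9→Jensen, Jun 10→Jensen, Jun 11→Priya, Jun 12→Priya, Jun 13→Kapoor, Jun 14→Kapoor, Jun 15→Jensen.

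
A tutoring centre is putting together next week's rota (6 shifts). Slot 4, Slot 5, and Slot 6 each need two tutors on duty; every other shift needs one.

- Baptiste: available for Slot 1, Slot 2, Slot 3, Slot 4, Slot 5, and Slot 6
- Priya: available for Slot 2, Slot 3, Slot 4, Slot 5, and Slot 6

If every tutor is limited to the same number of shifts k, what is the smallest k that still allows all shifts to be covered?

5

With 2 tutors and 9 worker-slots to fill, someone must work at least ⌈9/2⌉ = 5 shifts, so k ≥ 5.
k = 5 works: Slot 1→Baptiste, Slot 2→Baptiste, Slot 3→Priya, Slot 4→Baptiste+Priya, Slot 5→Baptiste+Priya, Slot 6→Baptiste+Priya.
Loads: Baptiste 5, Priya 4 — all ≤ 5.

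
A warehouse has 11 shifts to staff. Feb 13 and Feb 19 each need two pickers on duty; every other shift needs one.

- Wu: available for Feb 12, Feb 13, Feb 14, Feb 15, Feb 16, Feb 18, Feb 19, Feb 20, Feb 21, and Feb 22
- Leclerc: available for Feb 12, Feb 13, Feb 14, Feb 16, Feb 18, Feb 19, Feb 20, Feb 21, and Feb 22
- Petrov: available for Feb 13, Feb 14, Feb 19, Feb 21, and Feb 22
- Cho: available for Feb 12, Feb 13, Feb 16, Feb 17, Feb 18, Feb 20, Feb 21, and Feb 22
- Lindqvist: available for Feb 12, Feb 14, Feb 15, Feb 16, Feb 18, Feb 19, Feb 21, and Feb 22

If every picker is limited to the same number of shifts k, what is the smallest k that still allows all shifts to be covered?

With 5 pickers and 13 worker-slots to fill, someone must work at least ⌈13/5⌉ = 3 shifts, so k ≥ 3.
k = 3 works: Feb 12→Wu, Feb 13→Petrov+Cho, Feb 14→Leclerc, Feb 15→Wu, Feb 16→Leclerc, Feb 17→Cho, Feb 18→Leclerc, Feb 19→Petrov+Lindqvist, Feb 20→Wu, Feb 21→Petrov, Feb 22→Cho.
Loads: Wu 3, Leclerc 3, Petrov 3, Cho 3, Lindqvist 1 — all ≤ 3.

3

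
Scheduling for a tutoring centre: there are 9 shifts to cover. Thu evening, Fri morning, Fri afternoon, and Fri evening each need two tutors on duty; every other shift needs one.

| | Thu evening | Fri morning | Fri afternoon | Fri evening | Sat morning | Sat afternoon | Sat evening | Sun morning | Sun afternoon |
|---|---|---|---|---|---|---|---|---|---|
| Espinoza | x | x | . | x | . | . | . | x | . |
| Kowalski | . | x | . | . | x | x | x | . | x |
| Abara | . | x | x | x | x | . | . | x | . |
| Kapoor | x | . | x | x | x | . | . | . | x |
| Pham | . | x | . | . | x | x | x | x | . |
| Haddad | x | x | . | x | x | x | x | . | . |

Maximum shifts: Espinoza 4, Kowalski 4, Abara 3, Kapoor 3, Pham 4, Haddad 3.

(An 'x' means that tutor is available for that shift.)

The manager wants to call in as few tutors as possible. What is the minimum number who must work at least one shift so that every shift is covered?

13 slots to fill and no one can take more than 4, so at least ⌈13/4⌉ = 4 tutors are needed.
Espinoza, Kowalski, Abara, and Kapoor alone can cover everything: Thu evening→Espinoza+Kapoor, Fri morning→Espinoza+Kowalski, Fri afternoon→Abara+Kapoor, Fri evening→Espinoza+Abara, Sat morning→Abara, Sat afternoon→Kowalski, Sat evening→Kowalski, Sun morning→Espinoza, Sun afternoon→Kowalski.

4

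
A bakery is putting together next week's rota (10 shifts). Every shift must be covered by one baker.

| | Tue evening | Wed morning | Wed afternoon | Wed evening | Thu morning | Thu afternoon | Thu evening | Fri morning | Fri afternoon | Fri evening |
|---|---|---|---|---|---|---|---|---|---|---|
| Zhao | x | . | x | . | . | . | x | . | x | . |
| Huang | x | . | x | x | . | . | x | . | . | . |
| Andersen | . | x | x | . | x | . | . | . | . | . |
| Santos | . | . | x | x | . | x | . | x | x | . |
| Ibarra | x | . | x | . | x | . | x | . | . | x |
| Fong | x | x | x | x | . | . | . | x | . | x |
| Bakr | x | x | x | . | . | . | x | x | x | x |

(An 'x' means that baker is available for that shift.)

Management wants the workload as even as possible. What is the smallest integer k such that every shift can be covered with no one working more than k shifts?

With 7 bakers and 10 worker-slots to fill, someone must work at least ⌈10/7⌉ = 2 shifts, so k ≥ 2.
k = 2 works: Tue evening→Huang, Wed morning→Andersen, Wed afternoon→Ibarra, Wed evening→Huang, Thu morning→Andersen, Thu afternoon→Santos, Thu evening→Zhao, Fri morning→Santos, Fri afternoon→Zhao, Fri evening→Ibarra.
Loads: Zhao 2, Huang 2, Andersen 2, Santos 2, Ibarra 2, Fong 0, Bakr 0 — all ≤ 2.

2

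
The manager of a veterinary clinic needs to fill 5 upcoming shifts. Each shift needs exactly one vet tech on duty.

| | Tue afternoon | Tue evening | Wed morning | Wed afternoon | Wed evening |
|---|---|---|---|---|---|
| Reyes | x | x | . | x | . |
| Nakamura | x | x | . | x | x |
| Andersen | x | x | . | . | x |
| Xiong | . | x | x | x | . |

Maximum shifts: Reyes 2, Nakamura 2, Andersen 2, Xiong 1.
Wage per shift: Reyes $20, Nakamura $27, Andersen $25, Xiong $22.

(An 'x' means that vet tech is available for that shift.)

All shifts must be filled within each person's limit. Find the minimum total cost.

Wed morning can only be covered by Xiong, so that assignment is forced.
Picking the cheapest available vet tech for each shift independently would cost $107, but that ignores the shift limits.
An optimal schedule: Tue afternoon→Reyes, Tue evening→Andersen, Wed morning→Xiong, Wed afternoon→Reyes, Wed evening→Andersen.
Total: 20 + 25 + 22 + 20 + 25 = $112.

$112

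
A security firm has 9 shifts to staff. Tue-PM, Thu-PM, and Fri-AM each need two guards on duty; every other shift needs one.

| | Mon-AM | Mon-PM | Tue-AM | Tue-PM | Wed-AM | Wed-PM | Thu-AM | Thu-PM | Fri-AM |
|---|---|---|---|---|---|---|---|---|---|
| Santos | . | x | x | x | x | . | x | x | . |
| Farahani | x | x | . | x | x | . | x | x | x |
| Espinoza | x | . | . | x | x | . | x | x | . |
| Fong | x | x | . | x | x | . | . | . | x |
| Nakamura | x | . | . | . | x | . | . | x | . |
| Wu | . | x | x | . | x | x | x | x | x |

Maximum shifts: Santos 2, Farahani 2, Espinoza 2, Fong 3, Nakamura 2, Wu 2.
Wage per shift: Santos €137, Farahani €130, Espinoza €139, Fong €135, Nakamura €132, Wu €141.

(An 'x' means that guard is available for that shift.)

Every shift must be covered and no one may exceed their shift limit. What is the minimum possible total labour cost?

€1622

Wed-PM can only be covered by Wu, so that assignment is forced.
Picking the cheapest available guard for each shift independently would cost €1590, but that ignores the shift limits.
An optimal schedule: Mon-AM→Farahani, Mon-PM→Fong, Tue-AM→Santos, Tue-PM→Fong+Espinoza, Wed-AM→Nakamura, Wed-PM→Wu, Thu-AM→Santos, Thu-PM→Nakamura+Espinoza, Fri-AM→Farahani+Fong.
Total: 130 + 135 + 137 + 135 + 139 + 132 + 141 + 137 + 132 + 139 + 130 + 135 = €1622.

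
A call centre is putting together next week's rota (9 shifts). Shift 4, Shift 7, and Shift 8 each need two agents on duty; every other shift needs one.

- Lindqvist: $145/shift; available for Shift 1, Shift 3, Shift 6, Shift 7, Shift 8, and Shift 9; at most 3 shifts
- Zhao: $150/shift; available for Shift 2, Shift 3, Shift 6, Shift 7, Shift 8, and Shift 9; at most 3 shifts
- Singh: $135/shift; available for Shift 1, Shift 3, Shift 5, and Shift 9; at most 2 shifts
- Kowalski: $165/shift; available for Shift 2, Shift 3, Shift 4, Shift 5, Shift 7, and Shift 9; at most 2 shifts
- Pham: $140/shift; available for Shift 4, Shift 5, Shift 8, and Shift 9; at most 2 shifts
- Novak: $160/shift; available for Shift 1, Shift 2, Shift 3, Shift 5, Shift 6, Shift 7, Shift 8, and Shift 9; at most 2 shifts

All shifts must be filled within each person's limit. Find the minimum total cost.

Shift 4 can only be covered by Kowalski and Pham, so that assignment is forced.
Picking the cheapest available agent for each shift independently would cost $1720, but that ignores the shift limits.
An optimal schedule: Shift 1→Singh, Shift 2→Zhao, Shift 3→Lindqvist, Shift 4→Pham+Kowalski, Shift 5→Singh, Shift 6→Lindqvist, Shift 7→Lindqvist+Zhao, Shift 8→Pham+Zhao, Shift 9→Novak.
Total: 135 + 150 + 145 + 140 + 165 + 135 + 145 + 145 + 150 + 140 + 150 + 160 = $1760.

$1760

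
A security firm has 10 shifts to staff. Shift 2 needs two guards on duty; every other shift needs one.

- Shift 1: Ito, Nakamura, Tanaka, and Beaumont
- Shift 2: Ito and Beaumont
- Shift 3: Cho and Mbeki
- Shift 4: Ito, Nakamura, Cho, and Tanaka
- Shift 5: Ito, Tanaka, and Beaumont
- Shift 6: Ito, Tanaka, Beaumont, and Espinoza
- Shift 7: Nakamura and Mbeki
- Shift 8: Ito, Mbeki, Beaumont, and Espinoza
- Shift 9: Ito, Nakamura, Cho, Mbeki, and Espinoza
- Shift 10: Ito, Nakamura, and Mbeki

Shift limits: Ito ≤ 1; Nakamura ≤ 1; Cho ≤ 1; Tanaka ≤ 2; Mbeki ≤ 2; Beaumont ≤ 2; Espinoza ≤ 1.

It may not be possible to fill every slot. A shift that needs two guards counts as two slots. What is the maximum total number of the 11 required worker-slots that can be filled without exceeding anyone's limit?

10

Total capacity across all guards is 1+1+1+2+2+2+1 = 10, and 11 slots are needed, so at most 10 can be filled.
An assignment achieving 10: Shift 1→Tanaka, Shift 2→Ito+Beaumont, Shift 3→Cho, Shift 5→Tanaka, Shift 6→Beaumont, Shift 7→Nakamura, Shift 8→Mbeki, Shift 9→Espinoza, Shift 10→Mbeki.
Loads: Ito 1/1, Nakamura 1/1, Cho 1/1, Tanaka 2/2, Mbeki 2/2, Beaumont 2/2, Espinoza 1/1.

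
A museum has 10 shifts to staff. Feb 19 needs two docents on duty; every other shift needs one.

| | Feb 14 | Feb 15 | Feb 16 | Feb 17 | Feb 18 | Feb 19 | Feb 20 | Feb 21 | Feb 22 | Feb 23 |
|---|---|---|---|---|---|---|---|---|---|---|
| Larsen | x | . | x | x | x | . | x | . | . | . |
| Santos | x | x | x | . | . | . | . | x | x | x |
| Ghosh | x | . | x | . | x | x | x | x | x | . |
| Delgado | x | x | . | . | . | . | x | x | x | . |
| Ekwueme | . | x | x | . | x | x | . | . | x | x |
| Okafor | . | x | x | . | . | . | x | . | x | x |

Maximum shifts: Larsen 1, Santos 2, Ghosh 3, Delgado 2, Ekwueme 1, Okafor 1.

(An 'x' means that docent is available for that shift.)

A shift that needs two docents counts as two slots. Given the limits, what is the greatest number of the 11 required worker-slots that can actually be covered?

Total capacity across all docents is 1+2+3+2+1+1 = 10, and 11 slots are needed, so at most 10 can be filled.
An assignment achieving 10: Feb 14→Ghosh, Feb 15→Delgado, Feb 16→Okafor, Feb 17→Larsen, Feb 18→Ghosh, Feb 19→Ghosh+Ekwueme, Feb 20→Delgado, Feb 21→Santos, Feb 23→Santos.
Loads: Larsen 1/1, Santos 2/2, Ghosh 3/3, Delgado 2/2, Ekwueme 1/1, Okafor 1/1.

10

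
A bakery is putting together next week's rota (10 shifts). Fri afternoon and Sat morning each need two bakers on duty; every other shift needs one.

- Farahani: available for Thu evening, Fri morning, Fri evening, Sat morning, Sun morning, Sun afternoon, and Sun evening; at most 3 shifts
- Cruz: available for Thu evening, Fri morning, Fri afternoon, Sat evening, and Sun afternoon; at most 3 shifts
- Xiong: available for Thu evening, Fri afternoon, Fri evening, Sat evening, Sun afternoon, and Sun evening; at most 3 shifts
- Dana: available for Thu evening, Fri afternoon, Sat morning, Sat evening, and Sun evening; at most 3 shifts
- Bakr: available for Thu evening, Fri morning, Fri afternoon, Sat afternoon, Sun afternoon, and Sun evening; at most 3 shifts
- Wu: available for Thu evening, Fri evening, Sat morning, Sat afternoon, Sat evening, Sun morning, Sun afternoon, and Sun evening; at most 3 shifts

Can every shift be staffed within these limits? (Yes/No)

Yes

One valid schedule: Thu evening→Cruz, Fri morning→Farahani, Fri afternoon→Xiong+Dana, Fri evening→Farahani, Sat morning→Dana+Wu, Sat afternoon→Bakr, Sat evening→Cruz, Sun morning→Farahani, Sun afternoon→Cruz, Sun evening→Xiong.
Loads: Farahani 3/3, Cruz 3/3, Xiong 2/3, Dana 2/3, Bakr 1/3, Wu 1/3 — all within limits.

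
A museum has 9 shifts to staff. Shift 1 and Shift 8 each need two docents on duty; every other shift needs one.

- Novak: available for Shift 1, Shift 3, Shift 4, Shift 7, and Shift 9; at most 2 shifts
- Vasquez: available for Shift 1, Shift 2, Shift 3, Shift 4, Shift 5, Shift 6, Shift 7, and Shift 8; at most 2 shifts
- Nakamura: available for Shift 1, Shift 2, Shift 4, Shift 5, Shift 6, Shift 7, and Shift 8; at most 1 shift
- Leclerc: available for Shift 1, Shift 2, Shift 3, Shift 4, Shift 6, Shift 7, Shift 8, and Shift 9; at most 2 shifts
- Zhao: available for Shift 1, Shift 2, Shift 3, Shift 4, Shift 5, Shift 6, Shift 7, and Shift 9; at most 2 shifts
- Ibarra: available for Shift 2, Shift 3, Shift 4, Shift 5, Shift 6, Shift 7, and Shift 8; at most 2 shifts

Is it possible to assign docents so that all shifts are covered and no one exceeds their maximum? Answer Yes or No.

Yes

One valid schedule: Shift 1→Leclerc+Zhao, Shift 2→Vasquez, Shift 3→Novak, Shift 4→Zhao, Shift 5→Vasquez, Shift 6→Nakamura, Shift 7→Ibarra, Shift 8→Leclerc+Ibarra, Shift 9→Novak.
Loads: Novak 2/2, Vasquez 2/2, Nakamura 1/1, Leclerc 2/2, Zhao 2/2, Ibarra 2/2 — all within limits.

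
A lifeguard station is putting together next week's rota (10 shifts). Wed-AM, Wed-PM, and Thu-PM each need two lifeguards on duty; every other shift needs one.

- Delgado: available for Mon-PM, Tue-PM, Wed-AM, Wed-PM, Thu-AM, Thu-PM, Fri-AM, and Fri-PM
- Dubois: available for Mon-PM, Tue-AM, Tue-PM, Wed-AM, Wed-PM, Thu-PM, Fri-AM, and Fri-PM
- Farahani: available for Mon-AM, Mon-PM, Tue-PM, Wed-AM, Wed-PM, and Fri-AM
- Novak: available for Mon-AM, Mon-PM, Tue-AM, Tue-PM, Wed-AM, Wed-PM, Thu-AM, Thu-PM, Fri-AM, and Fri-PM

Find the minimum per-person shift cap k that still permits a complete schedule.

4

With 4 lifeguards and 13 worker-slots to fill, someone must work at least ⌈13/4⌉ = 4 shifts, so k ≥ 4.
k = 4 works: Mon-AM→Farahani, Mon-PM→Delgado, Tue-AM→Dubois, Tue-PM→Dubois, Wed-AM→Farahani+Novak, Wed-PM→Farahani+Novak, Thu-AM→Delgado, Thu-PM→Delgado+Dubois, Fri-AM→Dubois, Fri-PM→Delgado.
Loads: Delgado 4, Dubois 4, Farahani 3, Novak 2 — all ≤ 4.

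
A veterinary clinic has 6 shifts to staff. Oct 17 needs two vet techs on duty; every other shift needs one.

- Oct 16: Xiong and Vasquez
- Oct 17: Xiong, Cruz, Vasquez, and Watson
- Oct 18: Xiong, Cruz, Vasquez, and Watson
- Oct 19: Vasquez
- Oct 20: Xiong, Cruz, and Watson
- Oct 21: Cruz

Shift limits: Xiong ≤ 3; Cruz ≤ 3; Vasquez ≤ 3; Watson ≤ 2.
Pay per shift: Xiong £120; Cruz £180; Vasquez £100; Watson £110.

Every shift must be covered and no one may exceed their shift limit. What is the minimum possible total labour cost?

Oct 19 can only be covered by Vasquez, so that assignment is forced.
Oct 21 can only be covered by Cruz, so that assignment is forced.
Picking the cheapest available vet tech for each shift independently would cost £800, but that ignores the shift limits.
An optimal schedule: Oct 16→Vasquez, Oct 17→Watson+Xiong, Oct 18→Vasquez, Oct 19→Vasquez, Oct 20→Watson, Oct 21→Cruz.
Total: 100 + 110 + 120 + 100 + 100 + 110 + 180 = £820.

£820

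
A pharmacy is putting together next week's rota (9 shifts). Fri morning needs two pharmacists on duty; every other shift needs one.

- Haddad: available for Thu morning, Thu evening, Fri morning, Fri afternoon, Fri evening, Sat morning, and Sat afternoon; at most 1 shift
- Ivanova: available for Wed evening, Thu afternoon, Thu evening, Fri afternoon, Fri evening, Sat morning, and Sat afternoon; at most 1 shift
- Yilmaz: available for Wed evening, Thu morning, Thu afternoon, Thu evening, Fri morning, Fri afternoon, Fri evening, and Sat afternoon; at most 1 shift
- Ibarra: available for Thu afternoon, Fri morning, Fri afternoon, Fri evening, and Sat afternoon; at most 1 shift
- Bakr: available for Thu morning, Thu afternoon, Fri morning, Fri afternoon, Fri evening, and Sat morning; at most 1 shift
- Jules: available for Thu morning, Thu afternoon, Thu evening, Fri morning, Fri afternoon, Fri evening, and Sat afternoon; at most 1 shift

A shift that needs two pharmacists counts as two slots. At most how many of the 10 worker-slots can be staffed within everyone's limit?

Total capacity across all pharmacists is 1+1+1+1+1+1 = 6, and 10 slots are needed, so at most 6 can be filled.
An assignment achieving 6: Wed evening→Ivanova, Thu morning→Yilmaz, Thu afternoon→Ibarra, Thu evening→Jules, Fri morning→Bakr, Sat morning→Haddad.
Loads: Haddad 1/1, Ivanova 1/1, Yilmaz 1/1, Ibarra 1/1, Bakr 1/1, Jules 1/1.

6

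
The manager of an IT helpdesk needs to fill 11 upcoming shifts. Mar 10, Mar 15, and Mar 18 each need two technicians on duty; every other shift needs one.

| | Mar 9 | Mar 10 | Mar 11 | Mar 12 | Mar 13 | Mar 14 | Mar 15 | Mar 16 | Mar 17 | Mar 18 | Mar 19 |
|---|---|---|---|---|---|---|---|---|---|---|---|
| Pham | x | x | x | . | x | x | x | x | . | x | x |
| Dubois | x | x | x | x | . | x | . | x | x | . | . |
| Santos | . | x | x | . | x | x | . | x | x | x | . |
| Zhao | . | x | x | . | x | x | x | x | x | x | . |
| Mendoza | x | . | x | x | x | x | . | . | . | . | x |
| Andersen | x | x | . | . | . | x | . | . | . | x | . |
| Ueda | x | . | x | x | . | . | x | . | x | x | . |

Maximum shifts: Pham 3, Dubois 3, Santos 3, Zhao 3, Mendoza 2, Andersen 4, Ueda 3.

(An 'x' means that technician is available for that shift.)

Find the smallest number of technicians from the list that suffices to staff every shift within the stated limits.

14 slots to fill and no one can take more than 4, so at least ⌈14/4⌉ = 4 technicians are needed.
Any 4 technicians together have capacity at most 4+3+3+3 = 13 < 14 slots, so 4 can never suffice.
Pham, Dubois, Santos, Zhao, and Mendoza alone can cover everything: Mar 9→Pham, Mar 10→Santos+Zhao, Mar 11→Mendoza, Mar 12→Dubois, Mar 13→Santos, Mar 14→Mendoza, Mar 15→Pham+Zhao, Mar 16→Dubois, Mar 17→Dubois, Mar 18→Santos+Zhao, Mar 19→Pham.

5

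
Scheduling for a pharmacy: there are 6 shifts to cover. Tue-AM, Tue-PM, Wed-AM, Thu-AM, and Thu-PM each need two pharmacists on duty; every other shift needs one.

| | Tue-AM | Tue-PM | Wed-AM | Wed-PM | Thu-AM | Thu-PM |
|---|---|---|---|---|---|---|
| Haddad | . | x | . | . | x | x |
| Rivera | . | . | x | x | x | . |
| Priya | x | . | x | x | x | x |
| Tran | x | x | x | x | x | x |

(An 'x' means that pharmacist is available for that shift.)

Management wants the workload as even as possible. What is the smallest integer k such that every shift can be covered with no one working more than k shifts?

3

With 4 pharmacists and 11 worker-slots to fill, someone must work at least ⌈11/4⌉ = 3 shifts, so k ≥ 3.
k = 3 works: Tue-AM→Priya+Tran, Tue-PM→Haddad+Tran, Wed-AM→Rivera+Priya, Wed-PM→Rivera, Thu-AM→Haddad+Rivera, Thu-PM→Haddad+Priya.
Loads: Haddad 3, Rivera 3, Priya 3, Tran 2 — all ≤ 3.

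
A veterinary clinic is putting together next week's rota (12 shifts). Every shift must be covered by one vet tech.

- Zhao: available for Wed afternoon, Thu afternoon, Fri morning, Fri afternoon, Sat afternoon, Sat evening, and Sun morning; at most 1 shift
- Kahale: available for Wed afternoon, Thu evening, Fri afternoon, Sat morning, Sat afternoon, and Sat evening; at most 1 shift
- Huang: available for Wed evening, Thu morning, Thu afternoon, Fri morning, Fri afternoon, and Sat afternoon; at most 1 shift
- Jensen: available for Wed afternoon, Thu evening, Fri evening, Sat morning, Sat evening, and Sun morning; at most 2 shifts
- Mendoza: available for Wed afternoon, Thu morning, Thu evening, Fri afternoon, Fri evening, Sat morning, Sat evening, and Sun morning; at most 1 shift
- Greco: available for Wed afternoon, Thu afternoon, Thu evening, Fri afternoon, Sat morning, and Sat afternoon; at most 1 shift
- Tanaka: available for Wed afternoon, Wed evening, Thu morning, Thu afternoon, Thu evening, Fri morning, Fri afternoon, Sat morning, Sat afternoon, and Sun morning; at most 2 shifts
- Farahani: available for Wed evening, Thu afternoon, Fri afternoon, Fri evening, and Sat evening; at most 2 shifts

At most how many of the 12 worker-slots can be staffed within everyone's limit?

11

Total capacity across all vet techs is 1+1+1+2+1+1+2+2 = 11, and 12 slots are needed, so at most 11 can be filled.
An assignment achieving 11: Wed evening→Huang, Thu morning→Mendoza, Thu afternoon→Greco, Thu evening→Kahale, Fri morning→Zhao, Fri afternoon→Farahani, Fri evening→Jensen, Sat morning→Tanaka, Sat afternoon→Tanaka, Sat evening→Farahani, Sun morning→Jensen.
Loads: Zhao 1/1, Kahale 1/1, Huang 1/1, Jensen 2/2, Mendoza 1/1, Greco 1/1, Tanaka 2/2, Farahani 2/2.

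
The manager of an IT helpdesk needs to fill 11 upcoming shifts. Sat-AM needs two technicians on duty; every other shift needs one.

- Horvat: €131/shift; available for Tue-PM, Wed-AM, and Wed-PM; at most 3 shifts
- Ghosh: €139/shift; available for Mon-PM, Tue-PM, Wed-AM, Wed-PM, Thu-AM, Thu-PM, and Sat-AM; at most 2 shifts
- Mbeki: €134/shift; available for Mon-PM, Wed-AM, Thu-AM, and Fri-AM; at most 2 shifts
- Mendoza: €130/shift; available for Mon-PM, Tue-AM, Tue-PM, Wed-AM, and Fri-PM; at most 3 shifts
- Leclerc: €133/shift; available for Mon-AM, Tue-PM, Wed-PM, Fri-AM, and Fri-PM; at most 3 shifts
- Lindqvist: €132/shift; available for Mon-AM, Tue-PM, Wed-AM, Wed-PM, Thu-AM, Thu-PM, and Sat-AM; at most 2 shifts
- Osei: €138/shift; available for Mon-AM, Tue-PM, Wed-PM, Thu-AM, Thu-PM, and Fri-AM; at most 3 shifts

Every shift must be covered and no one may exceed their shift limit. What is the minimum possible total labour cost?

Tue-AM can only be covered by Mendoza, so that assignment is forced.
Sat-AM can only be covered by Ghosh and Lindqvist, so that assignment is forced.
Picking the cheapest available technician for each shift independently would cost €1581, but that ignores the shift limits.
An optimal schedule: Mon-AM→Leclerc, Mon-PM→Mendoza, Tue-AM→Mendoza, Tue-PM→Horvat, Wed-AM→Horvat, Wed-PM→Horvat, Thu-AM→Mbeki, Thu-PM→Lindqvist, Fri-AM→Leclerc, Fri-PM→Mendoza, Sat-AM→Lindqvist+Ghosh.
Total: 133 + 130 + 130 + 131 + 131 + 131 + 134 + 132 + 133 + 130 + 132 + 139 = €1586.

€1586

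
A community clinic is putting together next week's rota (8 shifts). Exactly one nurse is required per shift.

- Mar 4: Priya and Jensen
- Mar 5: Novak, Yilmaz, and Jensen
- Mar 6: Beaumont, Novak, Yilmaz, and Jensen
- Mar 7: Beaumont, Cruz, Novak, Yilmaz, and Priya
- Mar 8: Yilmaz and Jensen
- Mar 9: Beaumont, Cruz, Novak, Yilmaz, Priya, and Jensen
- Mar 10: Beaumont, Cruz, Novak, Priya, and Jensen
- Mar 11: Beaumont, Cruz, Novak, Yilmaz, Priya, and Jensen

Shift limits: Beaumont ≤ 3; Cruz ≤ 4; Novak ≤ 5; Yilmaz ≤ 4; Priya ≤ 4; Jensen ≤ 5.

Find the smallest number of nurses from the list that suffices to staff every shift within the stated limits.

2

8 slots to fill and no one can take more than 5, so at least ⌈8/5⌉ = 2 nurses are needed.
Beaumont and Jensen alone can cover everything: Mar 4→Jensen, Mar 5→Jensen, Mar 6→Beaumont, Mar 7→Beaumont, Mar 8→Jensen, Mar 9→Beaumont, Mar 10→Jensen, Mar 11→Jensen.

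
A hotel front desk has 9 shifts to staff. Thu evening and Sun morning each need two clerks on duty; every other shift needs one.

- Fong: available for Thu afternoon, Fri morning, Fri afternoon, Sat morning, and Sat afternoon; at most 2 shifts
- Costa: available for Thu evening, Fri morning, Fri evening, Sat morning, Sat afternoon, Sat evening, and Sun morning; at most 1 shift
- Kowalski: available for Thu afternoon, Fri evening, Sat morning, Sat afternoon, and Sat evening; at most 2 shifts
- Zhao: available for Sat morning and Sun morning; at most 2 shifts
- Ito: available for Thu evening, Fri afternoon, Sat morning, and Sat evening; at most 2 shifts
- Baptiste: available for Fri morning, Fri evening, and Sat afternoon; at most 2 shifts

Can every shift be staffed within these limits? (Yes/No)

Total capacity is 11 and 11 slots are needed, so capacity alone doesn't rule it out.
Shifts {Thu evening, Sun morning} need 4 worker-slots in total, but the clerks available for any of those shifts (Costa, Zhao, and Ito) can supply at most 3 among them. So no valid schedule exists.

No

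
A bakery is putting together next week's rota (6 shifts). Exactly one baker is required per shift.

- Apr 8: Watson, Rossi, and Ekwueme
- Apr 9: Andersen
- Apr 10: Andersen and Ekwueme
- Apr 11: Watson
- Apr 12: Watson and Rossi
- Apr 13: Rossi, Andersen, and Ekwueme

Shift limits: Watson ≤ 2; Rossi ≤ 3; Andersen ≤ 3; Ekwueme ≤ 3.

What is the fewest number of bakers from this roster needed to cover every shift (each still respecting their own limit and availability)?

6 slots to fill and no one can take more than 3, so at least ⌈6/3⌉ = 2 bakers are needed.
No set of 2 bakers can cover every shift (each such set leaves at least one shift with no one available or exceeds a cap).
Watson, Rossi, and Andersen alone can cover everything: Apr 8→Watson, Apr 9→Andersen, Apr 10→Andersen, Apr 11→Watson, Apr 12→Rossi, Apr 13→Rossi.

3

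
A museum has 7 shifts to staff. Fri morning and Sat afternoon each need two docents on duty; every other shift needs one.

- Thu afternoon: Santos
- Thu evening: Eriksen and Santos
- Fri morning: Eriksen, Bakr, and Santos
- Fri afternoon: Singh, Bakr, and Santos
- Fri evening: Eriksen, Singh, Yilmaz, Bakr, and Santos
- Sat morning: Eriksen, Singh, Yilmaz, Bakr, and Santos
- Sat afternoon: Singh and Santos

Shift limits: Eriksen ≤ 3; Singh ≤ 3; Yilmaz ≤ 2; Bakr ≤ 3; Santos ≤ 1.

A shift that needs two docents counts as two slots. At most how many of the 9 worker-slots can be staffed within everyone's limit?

Total capacity across all docents is 3+3+2+3+1 = 12, and 9 slots are needed, so at most 9 can be filled.
Shifts {Thu afternoon, Sat afternoon} need 3 slots but only Singh and Santos are available for them, supplying at most 2 — so at least 1 slot must go unfilled.
An assignment achieving 8: Thu afternoon→Santos, Thu evening→Eriksen, Fri morning→Eriksen+Bakr, Fri afternoon→Singh, Fri evening→Eriksen, Sat morning→Singh, Sat afternoon→Singh.
Loads: Eriksen 3/3, Singh 3/3, Yilmaz 0/2, Bakr 1/3, Santos 1/1.

8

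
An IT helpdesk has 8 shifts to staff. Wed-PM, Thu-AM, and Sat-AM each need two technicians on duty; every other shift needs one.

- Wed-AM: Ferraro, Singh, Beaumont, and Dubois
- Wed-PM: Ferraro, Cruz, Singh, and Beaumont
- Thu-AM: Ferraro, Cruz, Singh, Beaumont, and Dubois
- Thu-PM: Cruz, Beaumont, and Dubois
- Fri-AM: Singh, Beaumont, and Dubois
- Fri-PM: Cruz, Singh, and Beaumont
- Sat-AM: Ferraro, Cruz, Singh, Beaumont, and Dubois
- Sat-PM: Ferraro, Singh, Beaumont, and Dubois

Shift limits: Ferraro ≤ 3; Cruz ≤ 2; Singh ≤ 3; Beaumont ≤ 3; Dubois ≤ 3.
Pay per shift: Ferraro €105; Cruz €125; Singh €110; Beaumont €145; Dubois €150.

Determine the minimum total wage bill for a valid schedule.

€1330

Picking the cheapest available technician for each shift independently would cost €1200, but that ignores the shift limits.
An optimal schedule: Wed-AM→Ferraro, Wed-PM→Ferraro+Beaumont, Thu-AM→Singh+Beaumont, Thu-PM→Cruz, Fri-AM→Singh, Fri-PM→Singh, Sat-AM→Cruz+Beaumont, Sat-PM→Ferraro.
Total: 105 + 105 + 145 + 110 + 145 + 125 + 110 + 110 + 125 + 145 + 105 = €1330.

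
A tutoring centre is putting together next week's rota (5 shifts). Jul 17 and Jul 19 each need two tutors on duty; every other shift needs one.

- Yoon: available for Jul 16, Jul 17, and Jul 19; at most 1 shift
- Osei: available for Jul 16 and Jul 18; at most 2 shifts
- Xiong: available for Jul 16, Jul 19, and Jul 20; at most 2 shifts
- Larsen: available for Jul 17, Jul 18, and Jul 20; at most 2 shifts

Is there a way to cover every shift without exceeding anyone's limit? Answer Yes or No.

No

Total capacity is 7 and 7 slots are needed, so capacity alone doesn't rule it out.
Shifts {Jul 17, Jul 19} need 4 worker-slots in total, but the tutors available for any of those shifts (Yoon, Xiong, and Larsen) can supply at most 3 among them. So no valid schedule exists.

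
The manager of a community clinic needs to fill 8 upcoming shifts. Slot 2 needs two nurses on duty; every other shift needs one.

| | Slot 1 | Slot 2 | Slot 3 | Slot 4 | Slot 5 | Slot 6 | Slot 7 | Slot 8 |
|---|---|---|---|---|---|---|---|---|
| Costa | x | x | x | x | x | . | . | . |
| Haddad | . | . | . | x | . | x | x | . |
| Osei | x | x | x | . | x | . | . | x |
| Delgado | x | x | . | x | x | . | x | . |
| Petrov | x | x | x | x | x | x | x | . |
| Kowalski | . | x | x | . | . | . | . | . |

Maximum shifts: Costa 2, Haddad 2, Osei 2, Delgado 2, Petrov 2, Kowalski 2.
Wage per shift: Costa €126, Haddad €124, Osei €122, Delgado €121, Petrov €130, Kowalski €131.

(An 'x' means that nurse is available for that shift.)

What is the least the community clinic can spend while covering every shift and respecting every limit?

Slot 8 can only be covered by Osei, so that assignment is forced.
Picking the cheapest available nurse for each shift independently would cost €1095, but that ignores the shift limits.
An optimal schedule: Slot 1→Costa, Slot 2→Delgado+Petrov, Slot 3→Costa, Slot 4→Delgado, Slot 5→Osei, Slot 6→Haddad, Slot 7→Haddad, Slot 8→Osei.
Total: 126 + 121 + 130 + 126 + 121 + 122 + 124 + 124 + 122 = €1116.

€1116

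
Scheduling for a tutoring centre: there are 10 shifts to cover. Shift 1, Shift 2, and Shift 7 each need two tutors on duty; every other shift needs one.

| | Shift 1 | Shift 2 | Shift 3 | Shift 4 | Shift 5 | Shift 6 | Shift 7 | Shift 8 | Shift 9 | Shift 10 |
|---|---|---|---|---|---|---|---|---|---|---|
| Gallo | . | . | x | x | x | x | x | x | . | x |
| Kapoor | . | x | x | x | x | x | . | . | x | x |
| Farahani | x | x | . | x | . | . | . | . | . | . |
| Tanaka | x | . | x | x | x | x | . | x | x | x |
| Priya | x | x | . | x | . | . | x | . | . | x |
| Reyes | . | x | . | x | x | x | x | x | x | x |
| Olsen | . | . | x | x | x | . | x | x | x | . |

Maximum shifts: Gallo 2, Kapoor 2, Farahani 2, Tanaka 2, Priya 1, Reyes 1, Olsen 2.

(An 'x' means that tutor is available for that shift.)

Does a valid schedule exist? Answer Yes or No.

Total capacity is 2+2+2+2+1+1+2 = 12 but 13 worker-slots are needed — infeasible.

No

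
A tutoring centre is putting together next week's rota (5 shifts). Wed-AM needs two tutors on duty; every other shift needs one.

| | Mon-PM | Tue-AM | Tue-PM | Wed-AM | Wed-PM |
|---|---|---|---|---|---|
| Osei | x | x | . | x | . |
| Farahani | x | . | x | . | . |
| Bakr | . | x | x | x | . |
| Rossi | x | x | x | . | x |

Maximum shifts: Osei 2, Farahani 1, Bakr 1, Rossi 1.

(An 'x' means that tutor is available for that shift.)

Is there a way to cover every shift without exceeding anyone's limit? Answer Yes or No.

Shifts {Mon-PM, Tue-AM, Tue-PM, Wed-AM, Wed-PM} need 6 worker-slots in total, but the tutors available for any of those shifts (Osei, Farahani, Bakr, and Rossi) can supply at most 5 among them. So no valid schedule exists.

No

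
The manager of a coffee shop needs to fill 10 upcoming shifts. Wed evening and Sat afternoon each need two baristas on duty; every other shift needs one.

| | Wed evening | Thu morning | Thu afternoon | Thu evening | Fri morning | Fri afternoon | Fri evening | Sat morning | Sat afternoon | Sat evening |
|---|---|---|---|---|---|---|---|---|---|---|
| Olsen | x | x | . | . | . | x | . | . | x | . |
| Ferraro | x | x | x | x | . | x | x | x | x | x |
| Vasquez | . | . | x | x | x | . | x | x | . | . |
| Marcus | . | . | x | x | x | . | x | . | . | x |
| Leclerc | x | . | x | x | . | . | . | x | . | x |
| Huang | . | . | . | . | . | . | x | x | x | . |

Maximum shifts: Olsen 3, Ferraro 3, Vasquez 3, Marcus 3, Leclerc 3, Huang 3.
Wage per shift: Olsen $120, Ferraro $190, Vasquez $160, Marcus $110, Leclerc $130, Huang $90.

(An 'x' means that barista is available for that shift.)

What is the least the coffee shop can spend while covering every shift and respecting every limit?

$1410

Picking the cheapest available barista for each shift independently would cost $1320, but that ignores the shift limits.
An optimal schedule: Wed evening→Olsen+Leclerc, Thu morning→Olsen, Thu afternoon→Marcus, Thu evening→Leclerc, Fri morning→Marcus, Fri afternoon→Olsen, Fri evening→Huang, Sat morning→Huang, Sat afternoon→Huang+Ferraro, Sat evening→Marcus.
Total: 120 + 130 + 120 + 110 + 130 + 110 + 120 + 90 + 90 + 90 + 190 + 110 = $1410.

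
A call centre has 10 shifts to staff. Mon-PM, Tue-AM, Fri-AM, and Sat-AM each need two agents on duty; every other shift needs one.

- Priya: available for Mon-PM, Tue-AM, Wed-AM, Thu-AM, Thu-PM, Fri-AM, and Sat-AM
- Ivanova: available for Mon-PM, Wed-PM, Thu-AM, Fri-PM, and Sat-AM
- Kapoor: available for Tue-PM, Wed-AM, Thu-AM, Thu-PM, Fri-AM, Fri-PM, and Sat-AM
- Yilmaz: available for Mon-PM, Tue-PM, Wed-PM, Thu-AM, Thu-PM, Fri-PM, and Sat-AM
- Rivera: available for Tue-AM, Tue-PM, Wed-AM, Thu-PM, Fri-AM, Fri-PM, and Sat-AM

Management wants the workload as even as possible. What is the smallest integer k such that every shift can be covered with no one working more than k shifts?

With 5 agents and 14 worker-slots to fill, someone must work at least ⌈14/5⌉ = 3 shifts, so k ≥ 3.
k = 3 works: Mon-PM→Priya+Ivanova, Tue-AM→Priya+Rivera, Tue-PM→Kapoor, Wed-AM→Priya, Wed-PM→Ivanova, Thu-AM→Ivanova, Thu-PM→Kapoor, Fri-AM→Kapoor+Rivera, Fri-PM→Yilmaz, Sat-AM→Yilmaz+Rivera.
Loads: Priya 3, Ivanova 3, Kapoor 3, Yilmaz 2, Rivera 3 — all ≤ 3.

3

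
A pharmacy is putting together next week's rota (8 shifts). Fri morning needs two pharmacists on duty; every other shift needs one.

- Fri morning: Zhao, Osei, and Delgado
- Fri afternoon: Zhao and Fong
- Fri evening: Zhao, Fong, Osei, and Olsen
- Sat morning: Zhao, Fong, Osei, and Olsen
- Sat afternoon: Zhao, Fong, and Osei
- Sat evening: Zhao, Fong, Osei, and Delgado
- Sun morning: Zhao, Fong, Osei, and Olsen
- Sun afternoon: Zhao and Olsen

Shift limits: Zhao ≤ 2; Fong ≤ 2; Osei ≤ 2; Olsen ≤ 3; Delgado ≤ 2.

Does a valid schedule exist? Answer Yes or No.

Yes

One valid schedule: Fri morning→Osei+Delgado, Fri afternoon→Zhao, Fri evening→Fong, Sat morning→Osei, Sat afternoon→Fong, Sat evening→Delgado, Sun morning→Olsen, Sun afternoon→Zhao.
Loads: Zhao 2/2, Fong 2/2, Osei 2/2, Olsen 1/3, Delgado 2/2 — all within limits.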